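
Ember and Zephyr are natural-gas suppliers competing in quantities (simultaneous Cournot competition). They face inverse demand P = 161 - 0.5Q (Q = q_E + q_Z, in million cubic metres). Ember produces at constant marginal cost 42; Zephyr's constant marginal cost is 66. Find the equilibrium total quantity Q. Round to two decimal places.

Ember's profit: π_E = (161 - 0.5Q)q_E - (42q_E). Setting ∂π_E/∂q_E = 0: 119 - q_E - (1/2)(q_Z) = 0.
Zephyr's profit: π_Z = (161 - 0.5Q)q_Z - (66q_Z). Setting ∂π_Z/∂q_Z = 0: 95 - q_Z - (1/2)(q_E) = 0.
Best responses: q_E = (119 - (1/2)q_Z), q_Z = (95 - (1/2)q_E).
Substituting one into the other gives q_E = 286/3 and q_Z = 142/3.
Total output Q = 286/3 + 142/3 = 428/3.

142.67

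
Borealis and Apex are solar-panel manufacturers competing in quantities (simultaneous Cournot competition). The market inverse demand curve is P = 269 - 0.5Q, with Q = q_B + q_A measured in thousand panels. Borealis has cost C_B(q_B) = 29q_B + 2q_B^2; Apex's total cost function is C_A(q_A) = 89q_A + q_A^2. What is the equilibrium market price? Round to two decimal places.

221.20

Borealis's profit: π_B = (269 - 0.5Q)q_B - (29q_B + 2q_B²). Setting ∂π_B/∂q_B = 0: 240 - 5q_B - (1/2)(q_A) = 0.
Apex's first-order condition: 180 - 3q_A - (1/2)(q_B) = 0.
So q_B = (240 - (1/2)q_A)/5 and q_A = (180 - (1/2)q_B)/3.
Solving the pair: q_B = 42.7119, q_A = 52.8814.
Total output Q = 95.5932, so price P = 269 - (1/2)·95.5932 = 221.2034.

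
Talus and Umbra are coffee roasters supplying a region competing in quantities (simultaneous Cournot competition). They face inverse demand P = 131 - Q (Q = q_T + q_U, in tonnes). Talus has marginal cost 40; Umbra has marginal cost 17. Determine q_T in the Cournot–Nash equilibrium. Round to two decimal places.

Talus's profit: π_T = (131 - Q)q_T - (40q_T). Setting ∂π_T/∂q_T = 0: 91 - 2q_T - (q_U) = 0.
Umbra's profit: π_U = (131 - Q)q_U - (17q_U). Setting ∂π_U/∂q_U = 0: 114 - 2q_U - (q_T) = 0.
Rearranging gives the reaction functions q_T = (91 - q_U)/2 and q_U = (114 - q_T)/2.
Substituting one into the other gives q_T = 68/3 and q_U = 137/3.

22.67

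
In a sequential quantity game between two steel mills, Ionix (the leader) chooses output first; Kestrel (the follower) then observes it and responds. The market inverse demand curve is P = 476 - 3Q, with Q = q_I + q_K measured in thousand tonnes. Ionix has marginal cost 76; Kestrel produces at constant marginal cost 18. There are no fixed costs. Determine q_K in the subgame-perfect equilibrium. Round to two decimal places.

Solve by backward induction. Given q_I, the follower Kestrel maximises π_K = (476 - 3q_I - 3q_K)q_K - 18q_K.
Follower FOC: 458 - 3q_I - 6q_K = 0, so q_K(q_I) = (458 - 3q_I)/6.
Ionix substitutes q_K(q_I) into its own profit: π_I = q_I(476 - 3q_I - (458 - 3q_I)/2) - 76q_I = (247 - (3/2)q_I)q_I - 76q_I.
Maximising: ∂π_I/∂q_I = 171 - 3q_I = 0, giving q_I = 57.
Then q_K = (458 - 3·57)/6 = 287/6.

47.83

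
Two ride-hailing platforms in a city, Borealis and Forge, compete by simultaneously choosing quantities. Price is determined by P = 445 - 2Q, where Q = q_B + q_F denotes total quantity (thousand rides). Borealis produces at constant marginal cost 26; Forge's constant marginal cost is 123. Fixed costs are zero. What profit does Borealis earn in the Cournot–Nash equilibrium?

14792

Borealis's profit: π_B = (445 - 2Q)q_B - (26q_B). Setting ∂π_B/∂q_B = 0: 419 - 4q_B - 2(q_F) = 0.
Forge's first-order condition: 322 - 4q_F - 2(q_B) = 0.
Rearranging gives the reaction functions q_B = (419 - 2q_F)/4 and q_F = (322 - 2q_B)/4.
Solving the pair: q_B = 86, q_F = 75/2.
Price P = 445 - 2·(247/2) = 198.
Borealis's profit: (198 - 26)·86 = 14792.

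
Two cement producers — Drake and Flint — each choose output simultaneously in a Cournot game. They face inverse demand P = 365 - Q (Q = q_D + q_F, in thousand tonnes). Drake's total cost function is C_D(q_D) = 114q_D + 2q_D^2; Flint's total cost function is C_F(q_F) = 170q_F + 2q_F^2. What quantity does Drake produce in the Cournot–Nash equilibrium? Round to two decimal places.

Drake's profit: π_D = (365 - Q)q_D - (114q_D + 2q_D²). Setting ∂π_D/∂q_D = 0: 251 - 6q_D - (q_F) = 0.
Flint's first-order condition: 195 - 6q_F - (q_D) = 0.
So q_D = (251 - q_F)/6 and q_F = (195 - q_D)/6.
Substituting one into the other gives q_D = 1311/35 and q_F = 919/35.

37.46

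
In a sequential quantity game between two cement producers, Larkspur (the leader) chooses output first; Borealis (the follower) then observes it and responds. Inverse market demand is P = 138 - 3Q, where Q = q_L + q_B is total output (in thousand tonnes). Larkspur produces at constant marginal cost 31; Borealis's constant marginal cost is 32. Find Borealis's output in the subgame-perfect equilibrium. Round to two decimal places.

The follower Borealis best-responds to any q_L: π_B = (138 - 3Q)q_B - 32q_B.
Follower FOC: 106 - 3q_L - 6q_B = 0, so q_B(q_L) = (106 - 3q_L)/6.
The leader anticipates this reaction. Substituting into P = 138 - 3Q gives P = 85 - (3/2)q_L, so π_L = (85 - (3/2)q_L)q_L - 31q_L.
Maximising: ∂π_L/∂q_L = 54 - 3q_L = 0, giving q_L = 18.
Then q_B = (106 - 3·18)/6 = 26/3.

8.67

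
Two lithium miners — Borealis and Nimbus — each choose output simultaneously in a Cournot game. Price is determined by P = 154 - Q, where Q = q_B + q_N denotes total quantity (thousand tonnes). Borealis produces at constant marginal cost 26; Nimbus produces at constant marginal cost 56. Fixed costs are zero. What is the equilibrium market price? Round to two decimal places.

Borealis's profit: π_B = (154 - Q)q_B - (26q_B). Setting ∂π_B/∂q_B = 0: 128 - 2q_B - (q_N) = 0.
Nimbus's profit: π_N = (154 - Q)q_N - (56q_N). Setting ∂π_N/∂q_N = 0: 98 - 2q_N - (q_B) = 0.
Best responses: q_B = (128 - q_N)/2, q_N = (98 - q_B)/2.
Substituting one into the other gives q_B = 158/3 and q_N = 68/3.
Total output Q = 226/3, so price P = 154 - 226/3 = 236/3.

78.67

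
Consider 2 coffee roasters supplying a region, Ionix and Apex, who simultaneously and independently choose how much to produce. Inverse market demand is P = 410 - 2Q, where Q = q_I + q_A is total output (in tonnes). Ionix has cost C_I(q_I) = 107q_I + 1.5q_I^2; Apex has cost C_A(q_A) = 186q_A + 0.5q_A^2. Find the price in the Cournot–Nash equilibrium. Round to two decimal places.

279.10

Ionix's profit: π_I = (410 - 2Q)q_I - (107q_I + (3/2)q_I²). Setting ∂π_I/∂q_I = 0: 303 - 7q_I - 2(q_A) = 0.
Apex's first-order condition: 224 - 5q_A - 2(q_I) = 0.
So q_I = (303 - 2q_A)/7 and q_A = (224 - 2q_I)/5.
Substituting one into the other gives q_I = 1067/31 and q_A = 962/31.
Total output Q = 65.4516, so price P = 410 - 2·65.4516 = 279.0968.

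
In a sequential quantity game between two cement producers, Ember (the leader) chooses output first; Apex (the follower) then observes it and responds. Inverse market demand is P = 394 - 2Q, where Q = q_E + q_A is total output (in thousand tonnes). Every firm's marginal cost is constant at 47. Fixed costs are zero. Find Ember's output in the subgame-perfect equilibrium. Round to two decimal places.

86.75

Solve by backward induction. Given q_E, the follower Apex maximises π_A = (394 - 2q_E - 2q_A)q_A - 47q_A.
Setting the follower's marginal profit to zero, 347 - 2q_E - 4q_A = 0, i.e. q_A = (347 - 2q_E)/4.
Ember substitutes q_A(q_E) into its own profit: π_E = q_E(394 - 2q_E - (347 - 2q_E)/2) - 47q_E = (441/2 - q_E)q_E - 47q_E.
Leader FOC: 347/2 - 2q_E = 0, so q_E = 347/4.
Then q_A = (347 - 2·(347/4))/4 = 347/8.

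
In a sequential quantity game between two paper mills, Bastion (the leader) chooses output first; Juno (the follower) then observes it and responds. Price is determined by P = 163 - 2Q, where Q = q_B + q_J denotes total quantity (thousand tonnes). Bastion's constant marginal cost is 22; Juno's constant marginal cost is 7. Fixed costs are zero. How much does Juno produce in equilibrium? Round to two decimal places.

Solve by backward induction. Given q_B, the follower Juno maximises π_J = (163 - 2q_B - 2q_J)q_J - 7q_J.
Setting the follower's marginal profit to zero, 156 - 2q_B - 4q_J = 0, i.e. q_J = (156 - 2q_B)/4.
The leader anticipates this reaction. Substituting into P = 163 - 2Q gives P = 85 - q_B, so π_B = (85 - q_B)q_B - 22q_B.
Maximising: ∂π_B/∂q_B = 63 - 2q_B = 0, giving q_B = 63/2.
Then q_J = (156 - 2·(63/2))/4 = 93/4.

23.25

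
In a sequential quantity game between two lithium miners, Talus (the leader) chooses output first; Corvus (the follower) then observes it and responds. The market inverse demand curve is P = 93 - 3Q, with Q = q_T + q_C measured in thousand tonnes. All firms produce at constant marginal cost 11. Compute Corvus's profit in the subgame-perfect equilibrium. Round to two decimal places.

Solve by backward induction. Given q_T, the follower Corvus maximises π_C = (93 - 3q_T - 3q_C)q_C - 11q_C.
Setting the follower's marginal profit to zero, 82 - 3q_T - 6q_C = 0, i.e. q_C = (82 - 3q_T)/6.
The leader anticipates this reaction. Substituting into P = 93 - 3Q gives P = 52 - (3/2)q_T, so π_T = (52 - (3/2)q_T)q_T - 11q_T.
Leader FOC: 41 - 3q_T = 0, so q_T = 41/3.
Then q_C = (82 - 3·(41/3))/6 = 41/6.
Price P = 93 - 3·(41/2) = 63/2.
Corvus's profit: (63/2 - 11)·(41/6) = 1681/12.

140.08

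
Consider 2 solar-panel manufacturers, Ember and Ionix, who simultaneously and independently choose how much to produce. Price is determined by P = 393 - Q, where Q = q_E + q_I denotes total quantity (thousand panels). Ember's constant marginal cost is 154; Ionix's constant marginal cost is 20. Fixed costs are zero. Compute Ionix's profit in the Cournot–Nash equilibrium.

28561

Ember's profit: π_E = (393 - Q)q_E - (154q_E). Setting ∂π_E/∂q_E = 0: 239 - 2q_E - (q_I) = 0.
Ionix's first-order condition: 373 - 2q_I - (q_E) = 0.
So q_E = (239 - q_I)/2 and q_I = (373 - q_E)/2.
Solving the pair: q_E = 35, q_I = 169.
Price P = 393 - 204 = 189.
Ionix's profit: (189 - 20)·169 = 28561.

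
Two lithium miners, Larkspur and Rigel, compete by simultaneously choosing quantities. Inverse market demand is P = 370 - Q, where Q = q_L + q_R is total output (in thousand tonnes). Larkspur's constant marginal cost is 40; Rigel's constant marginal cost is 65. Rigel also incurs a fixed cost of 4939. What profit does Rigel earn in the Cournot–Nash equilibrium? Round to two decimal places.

3772.11

Larkspur's profit: π_L = (370 - Q)q_L - (40q_L). Setting ∂π_L/∂q_L = 0: 330 - 2q_L - (q_R) = 0.
Rigel's first-order condition: 305 - 2q_R - (q_L) = 0.
Rearranging gives the reaction functions q_L = (330 - q_R)/2 and q_R = (305 - q_L)/2.
Solving the pair: q_L = 355/3, q_R = 280/3.
Price P = 370 - 635/3 = 475/3.
Rigel's profit: (475/3 - 65)·(280/3) - 4939 = 3772.1111.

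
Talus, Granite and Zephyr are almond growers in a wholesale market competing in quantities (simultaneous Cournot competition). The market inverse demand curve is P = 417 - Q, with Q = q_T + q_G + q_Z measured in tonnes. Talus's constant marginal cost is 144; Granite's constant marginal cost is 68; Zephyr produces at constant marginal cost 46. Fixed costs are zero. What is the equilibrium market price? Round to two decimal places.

168.75

Talus's profit: π_T = (417 - Q)q_T - (144q_T). Setting ∂π_T/∂q_T = 0: 273 - 2q_T - (q_G + q_Z) = 0.
Granite's first-order condition: 349 - 2q_G - (q_T + q_Z) = 0.
Zephyr's first-order condition: 371 - 2q_Z - (q_T + q_G) = 0.
Adding the 3 first-order conditions: 993 − 4Q = 0, so Q = 993/4.
Back-substituting: q_T = (273 − 993/4) = 99/4, q_G = (349 − 993/4) = 403/4, q_Z = (371 − 993/4) = 491/4.
Total output Q = 993/4, so price P = 417 - 993/4 = 675/4.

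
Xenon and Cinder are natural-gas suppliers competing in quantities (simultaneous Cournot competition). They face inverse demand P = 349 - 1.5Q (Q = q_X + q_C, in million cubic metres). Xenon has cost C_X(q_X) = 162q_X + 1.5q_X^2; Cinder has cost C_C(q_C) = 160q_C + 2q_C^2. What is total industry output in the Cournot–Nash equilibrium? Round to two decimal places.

Xenon's profit: π_X = (349 - 1.5Q)q_X - (162q_X + (3/2)q_X²). Setting ∂π_X/∂q_X = 0: 187 - 6q_X - (3/2)(q_C) = 0.
Cinder's profit: π_C = (349 - 1.5Q)q_C - (160q_C + 2q_C²). Setting ∂π_C/∂q_C = 0: 189 - 7q_C - (3/2)(q_X) = 0.
Rearranging gives the reaction functions q_X = (187 - (3/2)q_C)/6 and q_C = (189 - (3/2)q_X)/7.
Solving the pair: q_X = 25.7987, q_C = 1138/53.
Total output Q = 25.7987 + 1138/53 = 47.2704.

47.27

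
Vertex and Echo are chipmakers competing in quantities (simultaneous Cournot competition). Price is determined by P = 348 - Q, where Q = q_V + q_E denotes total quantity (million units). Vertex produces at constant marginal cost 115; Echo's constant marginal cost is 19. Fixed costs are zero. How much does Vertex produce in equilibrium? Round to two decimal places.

Vertex's profit: π_V = (348 - Q)q_V - (115q_V). Setting ∂π_V/∂q_V = 0: 233 - 2q_V - (q_E) = 0.
Echo's profit: π_E = (348 - Q)q_E - (19q_E). Setting ∂π_E/∂q_E = 0: 329 - 2q_E - (q_V) = 0.
Best responses: q_V = (233 - q_E)/2, q_E = (329 - q_V)/2.
Solving the pair: q_V = 137/3, q_E = 425/3.

45.67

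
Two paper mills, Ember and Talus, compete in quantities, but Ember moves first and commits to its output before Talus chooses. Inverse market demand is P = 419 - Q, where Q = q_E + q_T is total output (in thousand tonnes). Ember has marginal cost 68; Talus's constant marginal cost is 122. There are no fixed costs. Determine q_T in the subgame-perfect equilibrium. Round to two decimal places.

47.25

The follower Talus best-responds to any q_E: π_T = (419 - Q)q_T - 122q_T.
∂π_T/∂q_T = 297 - q_E - 2q_T = 0 gives the reaction function q_T = (297 - q_E)/2.
The leader anticipates this reaction. Substituting into P = 419 - Q gives P = 541/2 - (1/2)q_E, so π_E = (541/2 - (1/2)q_E)q_E - 68q_E.
Maximising: ∂π_E/∂q_E = 405/2 - q_E = 0, giving q_E = 405/2.
Then q_T = (297 - 405/2)/2 = 189/4.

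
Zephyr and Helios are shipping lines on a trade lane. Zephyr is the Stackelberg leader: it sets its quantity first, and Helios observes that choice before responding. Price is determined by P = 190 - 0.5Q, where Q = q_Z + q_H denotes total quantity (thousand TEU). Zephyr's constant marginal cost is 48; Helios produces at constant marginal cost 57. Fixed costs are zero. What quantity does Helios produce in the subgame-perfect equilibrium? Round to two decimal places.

57.50

The follower Helios best-responds to any q_Z: π_H = (190 - 0.5Q)q_H - 57q_H.
Setting the follower's marginal profit to zero, 133 - (1/2)q_Z - q_H = 0, i.e. q_H = (133 - (1/2)q_Z).
Zephyr substitutes q_H(q_Z) into its own profit: π_Z = q_Z(190 - (1/2)q_Z - (133 - (1/2)q_Z)/2) - 48q_Z = (247/2 - (1/4)q_Z)q_Z - 48q_Z.
Leader FOC: 151/2 - (1/2)q_Z = 0, so q_Z = 151.
Then q_H = (133 - (1/2)·151) = 115/2.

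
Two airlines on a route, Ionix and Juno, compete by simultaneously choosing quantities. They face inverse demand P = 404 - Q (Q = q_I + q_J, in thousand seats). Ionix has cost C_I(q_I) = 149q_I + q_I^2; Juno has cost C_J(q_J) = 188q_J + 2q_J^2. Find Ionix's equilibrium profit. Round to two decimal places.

Ionix's profit: π_I = (404 - Q)q_I - (149q_I + q_I²). Setting ∂π_I/∂q_I = 0: 255 - 4q_I - (q_J) = 0.
Juno's first-order condition: 216 - 6q_J - (q_I) = 0.
Best responses: q_I = (255 - q_J)/4, q_J = (216 - q_I)/6.
Substituting one into the other gives q_I = 1314/23 and q_J = 609/23.
Price P = 404 - 1923/23 = 320.3913.
Ionix's profit: 320.3913·(1314/23) - 149·(1314/23) - (1314/23)² = 6527.7732.

6527.77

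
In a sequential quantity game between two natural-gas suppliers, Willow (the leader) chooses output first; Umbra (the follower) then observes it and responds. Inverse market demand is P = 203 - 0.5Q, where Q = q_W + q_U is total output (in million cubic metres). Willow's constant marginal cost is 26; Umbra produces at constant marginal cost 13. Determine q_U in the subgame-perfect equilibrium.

108

The follower Umbra best-responds to any q_W: π_U = (203 - 0.5Q)q_U - 13q_U.
∂π_U/∂q_U = 190 - (1/2)q_W - q_U = 0 gives the reaction function q_U = (190 - (1/2)q_W).
Willow substitutes q_U(q_W) into its own profit: π_W = q_W(203 - (1/2)q_W - (190 - (1/2)q_W)/2) - 26q_W = (108 - (1/4)q_W)q_W - 26q_W.
Leader FOC: 82 - (1/2)q_W = 0, so q_W = 164.
Then q_U = (190 - (1/2)·164) = 108.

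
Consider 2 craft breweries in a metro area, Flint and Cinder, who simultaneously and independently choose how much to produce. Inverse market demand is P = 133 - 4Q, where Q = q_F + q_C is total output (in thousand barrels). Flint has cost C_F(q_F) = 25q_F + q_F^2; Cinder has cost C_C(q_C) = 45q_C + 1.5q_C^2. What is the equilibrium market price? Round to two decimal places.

78.36

Flint's profit: π_F = (133 - 4Q)q_F - (25q_F + q_F²). Setting ∂π_F/∂q_F = 0: 108 - 10q_F - 4(q_C) = 0.
Cinder's profit: π_C = (133 - 4Q)q_C - (45q_C + (3/2)q_C²). Setting ∂π_C/∂q_C = 0: 88 - 11q_C - 4(q_F) = 0.
So q_F = (108 - 4q_C)/10 and q_C = (88 - 4q_F)/11.
Solving the pair: q_F = 418/47, q_C = 224/47.
Total output Q = 642/47, so price P = 133 - 4·(642/47) = 78.3617.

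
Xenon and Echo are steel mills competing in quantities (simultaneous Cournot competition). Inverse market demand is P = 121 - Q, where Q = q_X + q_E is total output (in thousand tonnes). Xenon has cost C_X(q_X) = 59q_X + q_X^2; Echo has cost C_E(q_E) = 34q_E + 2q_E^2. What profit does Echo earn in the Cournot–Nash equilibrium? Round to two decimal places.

463.87

Xenon's profit: π_X = (121 - Q)q_X - (59q_X + q_X²). Setting ∂π_X/∂q_X = 0: 62 - 4q_X - (q_E) = 0.
Echo's profit: π_E = (121 - Q)q_E - (34q_E + 2q_E²). Setting ∂π_E/∂q_E = 0: 87 - 6q_E - (q_X) = 0.
Best responses: q_X = (62 - q_E)/4, q_E = (87 - q_X)/6.
Substituting one into the other gives q_X = 285/23 and q_E = 286/23.
Price P = 121 - 571/23 = 96.1739.
Echo's profit: 96.1739·(286/23) - 34·(286/23) - 2(286/23)² = 463.8715.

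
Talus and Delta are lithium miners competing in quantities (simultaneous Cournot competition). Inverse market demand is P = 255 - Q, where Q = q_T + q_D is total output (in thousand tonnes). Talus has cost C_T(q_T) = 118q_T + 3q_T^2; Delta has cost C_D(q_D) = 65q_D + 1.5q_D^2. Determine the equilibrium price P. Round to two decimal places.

Talus's profit: π_T = (255 - Q)q_T - (118q_T + 3q_T²). Setting ∂π_T/∂q_T = 0: 137 - 8q_T - (q_D) = 0.
Delta's first-order condition: 190 - 5q_D - (q_T) = 0.
Rearranging gives the reaction functions q_T = (137 - q_D)/8 and q_D = (190 - q_T)/5.
Solving the pair: q_T = 165/13, q_D = 461/13.
Total output Q = 626/13, so price P = 255 - 626/13 = 206.8462.

206.85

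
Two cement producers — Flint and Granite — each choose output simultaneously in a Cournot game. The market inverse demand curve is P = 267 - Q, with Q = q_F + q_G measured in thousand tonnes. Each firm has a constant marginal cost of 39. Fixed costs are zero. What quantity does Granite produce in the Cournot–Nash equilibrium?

Each firm earns π_i = (267 - Q)q_i - 39q_i.
First-order condition (treating rivals' output as given): 228 - 2q_i - q_j = 0.
With identical firms every q_j equals q_i, so q_j = q_i and 228 = 3q_i, giving q_i = 76.

76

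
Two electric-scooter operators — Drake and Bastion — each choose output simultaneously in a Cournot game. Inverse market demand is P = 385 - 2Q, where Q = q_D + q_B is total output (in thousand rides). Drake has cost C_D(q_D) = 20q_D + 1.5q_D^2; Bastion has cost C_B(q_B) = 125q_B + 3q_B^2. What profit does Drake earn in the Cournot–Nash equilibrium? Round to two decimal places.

Drake's profit: π_D = (385 - 2Q)q_D - (20q_D + (3/2)q_D²). Setting ∂π_D/∂q_D = 0: 365 - 7q_D - 2(q_B) = 0.
Bastion's first-order condition: 260 - 10q_B - 2(q_D) = 0.
So q_D = (365 - 2q_B)/7 and q_B = (260 - 2q_D)/10.
Solving the pair: q_D = 1565/33, q_B = 545/33.
Price P = 385 - 2·63.9394 = 257.1212.
Drake's profit: 257.1212·(1565/33) - 20·(1565/33) - (3/2)(1565/33)² = 7871.7057.

7871.71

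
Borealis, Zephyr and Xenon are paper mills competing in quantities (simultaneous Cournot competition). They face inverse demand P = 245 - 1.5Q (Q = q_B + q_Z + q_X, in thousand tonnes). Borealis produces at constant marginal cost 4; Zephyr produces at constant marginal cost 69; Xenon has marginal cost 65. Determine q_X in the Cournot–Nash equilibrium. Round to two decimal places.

Borealis's profit: π_B = (245 - 1.5Q)q_B - (4q_B). Setting ∂π_B/∂q_B = 0: 241 - 3q_B - (3/2)(q_Z + q_X) = 0.
Zephyr's profit: π_Z = (245 - 1.5Q)q_Z - (69q_Z). Setting ∂π_Z/∂q_Z = 0: 176 - 3q_Z - (3/2)(q_B + q_X) = 0.
Xenon's first-order condition: 180 - 3q_X - (3/2)(q_B + q_Z) = 0.
Adding the 3 first-order conditions: 597 − 6Q = 0, so Q = 199/2.
Back-substituting: q_B = (241 − 597/4)/(3/2) = 367/6, q_Z = (176 − 597/4)/(3/2) = 107/6, q_X = (180 − 597/4)/(3/2) = 41/2.

20.50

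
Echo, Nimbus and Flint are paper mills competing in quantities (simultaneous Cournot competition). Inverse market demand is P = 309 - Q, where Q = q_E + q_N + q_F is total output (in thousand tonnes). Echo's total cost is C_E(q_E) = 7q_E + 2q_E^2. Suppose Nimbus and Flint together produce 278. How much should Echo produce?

4

With rivals' combined output fixed at 278, Echo's profit is π_E = (309 - 278 - q_E)q_E - (7q_E + 2q_E²) = (31 - q_E)q_E - (7q_E + 2q_E²).
∂π_E/∂q_E = 24 - 6q_E = 0, so q_E = 4.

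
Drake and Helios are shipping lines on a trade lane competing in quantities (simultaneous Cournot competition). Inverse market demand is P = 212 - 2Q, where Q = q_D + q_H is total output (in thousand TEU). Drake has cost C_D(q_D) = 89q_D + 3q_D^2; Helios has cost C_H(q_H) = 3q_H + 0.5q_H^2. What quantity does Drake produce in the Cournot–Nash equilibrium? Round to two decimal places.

4.28

Drake's profit: π_D = (212 - 2Q)q_D - (89q_D + 3q_D²). Setting ∂π_D/∂q_D = 0: 123 - 10q_D - 2(q_H) = 0.
Helios's first-order condition: 209 - 5q_H - 2(q_D) = 0.
Best responses: q_D = (123 - 2q_H)/10, q_H = (209 - 2q_D)/5.
Substituting one into the other gives q_D = 197/46 and q_H = 922/23.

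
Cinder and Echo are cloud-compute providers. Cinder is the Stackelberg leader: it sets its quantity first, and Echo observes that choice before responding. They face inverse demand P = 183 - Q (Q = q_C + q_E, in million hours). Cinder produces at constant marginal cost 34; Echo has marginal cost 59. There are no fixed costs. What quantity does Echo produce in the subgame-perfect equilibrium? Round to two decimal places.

Solve by backward induction. Given q_C, the follower Echo maximises π_E = (183 - q_C - q_E)q_E - 59q_E.
Follower FOC: 124 - q_C - 2q_E = 0, so q_E(q_C) = (124 - q_C)/2.
Cinder substitutes q_E(q_C) into its own profit: π_C = q_C(183 - q_C - (124 - q_C)/2) - 34q_C = (121 - (1/2)q_C)q_C - 34q_C.
The leader's first-order condition 87 - q_C = 0 yields q_C = 87.
Then q_E = (124 - 87)/2 = 37/2.

18.50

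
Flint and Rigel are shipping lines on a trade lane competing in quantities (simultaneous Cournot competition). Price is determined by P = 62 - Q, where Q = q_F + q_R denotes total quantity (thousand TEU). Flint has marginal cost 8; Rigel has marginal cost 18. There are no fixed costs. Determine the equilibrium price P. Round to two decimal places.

29.33

Flint's profit: π_F = (62 - Q)q_F - (8q_F). Setting ∂π_F/∂q_F = 0: 54 - 2q_F - (q_R) = 0.
Rigel's profit: π_R = (62 - Q)q_R - (18q_R). Setting ∂π_R/∂q_R = 0: 44 - 2q_R - (q_F) = 0.
So q_F = (54 - q_R)/2 and q_R = (44 - q_F)/2.
Substituting one into the other gives q_F = 64/3 and q_R = 34/3.
Total output Q = 98/3, so price P = 62 - 98/3 = 88/3.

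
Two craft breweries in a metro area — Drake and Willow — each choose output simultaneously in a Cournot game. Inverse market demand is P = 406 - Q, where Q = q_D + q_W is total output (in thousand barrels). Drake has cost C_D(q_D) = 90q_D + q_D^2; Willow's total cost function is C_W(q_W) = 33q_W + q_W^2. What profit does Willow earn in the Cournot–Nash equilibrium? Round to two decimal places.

12293.12

Drake's profit: π_D = (406 - Q)q_D - (90q_D + q_D²). Setting ∂π_D/∂q_D = 0: 316 - 4q_D - (q_W) = 0.
Willow's profit: π_W = (406 - Q)q_W - (33q_W + q_W²). Setting ∂π_W/∂q_W = 0: 373 - 4q_W - (q_D) = 0.
Best responses: q_D = (316 - q_W)/4, q_W = (373 - q_D)/4.
Solving the pair: q_D = 297/5, q_W = 392/5.
Price P = 406 - 689/5 = 1341/5.
Willow's profit: (1341/5)·(392/5) - 33·(392/5) - (392/5)² = 12293.1200.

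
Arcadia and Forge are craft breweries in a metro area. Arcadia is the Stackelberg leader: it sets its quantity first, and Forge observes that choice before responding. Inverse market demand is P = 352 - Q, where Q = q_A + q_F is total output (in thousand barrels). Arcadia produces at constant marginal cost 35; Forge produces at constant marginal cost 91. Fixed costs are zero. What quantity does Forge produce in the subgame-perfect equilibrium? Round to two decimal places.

Solve by backward induction. Given q_A, the follower Forge maximises π_F = (352 - q_A - q_F)q_F - 91q_F.
Setting the follower's marginal profit to zero, 261 - q_A - 2q_F = 0, i.e. q_F = (261 - q_A)/2.
The leader anticipates this reaction. Substituting into P = 352 - Q gives P = 443/2 - (1/2)q_A, so π_A = (443/2 - (1/2)q_A)q_A - 35q_A.
Maximising: ∂π_A/∂q_A = 373/2 - q_A = 0, giving q_A = 373/2.
Then q_F = (261 - 373/2)/2 = 149/4.

37.25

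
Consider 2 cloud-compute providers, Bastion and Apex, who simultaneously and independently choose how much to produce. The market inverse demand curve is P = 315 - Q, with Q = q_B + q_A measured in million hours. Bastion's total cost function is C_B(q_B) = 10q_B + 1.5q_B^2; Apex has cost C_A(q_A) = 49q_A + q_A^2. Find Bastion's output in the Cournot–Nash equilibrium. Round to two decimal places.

Bastion's profit: π_B = (315 - Q)q_B - (10q_B + (3/2)q_B²). Setting ∂π_B/∂q_B = 0: 305 - 5q_B - (q_A) = 0.
Apex's first-order condition: 266 - 4q_A - (q_B) = 0.
Rearranging gives the reaction functions q_B = (305 - q_A)/5 and q_A = (266 - q_B)/4.
Substituting one into the other gives q_B = 954/19 and q_A = 1025/19.

50.21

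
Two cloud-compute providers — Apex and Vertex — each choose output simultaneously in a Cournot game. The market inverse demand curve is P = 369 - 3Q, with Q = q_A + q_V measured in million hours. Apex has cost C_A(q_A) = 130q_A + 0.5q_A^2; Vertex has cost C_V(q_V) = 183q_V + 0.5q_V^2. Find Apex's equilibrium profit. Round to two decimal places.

Apex's profit: π_A = (369 - 3Q)q_A - (130q_A + (1/2)q_A²). Setting ∂π_A/∂q_A = 0: 239 - 7q_A - 3(q_V) = 0.
Vertex's profit: π_V = (369 - 3Q)q_V - (183q_V + (1/2)q_V²). Setting ∂π_V/∂q_V = 0: 186 - 7q_V - 3(q_A) = 0.
So q_A = (239 - 3q_V)/7 and q_V = (186 - 3q_A)/7.
Solving the pair: q_A = 223/8, q_V = 117/8.
Price P = 369 - 3·(85/2) = 483/2.
Apex's profit: (483/2)·(223/8) - 130·(223/8) - (1/2)(223/8)² = 2719.5547.

2719.55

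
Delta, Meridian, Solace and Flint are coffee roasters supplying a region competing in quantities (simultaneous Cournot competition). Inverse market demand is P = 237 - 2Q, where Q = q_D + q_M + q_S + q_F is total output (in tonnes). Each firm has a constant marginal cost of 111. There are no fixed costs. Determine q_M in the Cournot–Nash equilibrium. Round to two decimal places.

12.60

Each firm earns π_i = (237 - 2Q)q_i - 111q_i.
Setting ∂π_i/∂q_i = 0 with rivals' quantities fixed: 126 - 4q_i - 2·Σ_{j≠i} q_j = 0.
By symmetry each firm produces the same amount; substituting Σ_{j≠i} q_j = 3q_i yields q_i = 126/10 = 63/5.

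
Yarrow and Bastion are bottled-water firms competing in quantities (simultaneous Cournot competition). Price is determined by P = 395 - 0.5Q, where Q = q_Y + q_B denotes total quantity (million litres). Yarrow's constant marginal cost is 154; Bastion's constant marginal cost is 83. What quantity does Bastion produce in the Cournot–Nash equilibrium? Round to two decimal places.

Yarrow's profit: π_Y = (395 - 0.5Q)q_Y - (154q_Y). Setting ∂π_Y/∂q_Y = 0: 241 - q_Y - (1/2)(q_B) = 0.
Bastion's profit: π_B = (395 - 0.5Q)q_B - (83q_B). Setting ∂π_B/∂q_B = 0: 312 - q_B - (1/2)(q_Y) = 0.
Best responses: q_Y = (241 - (1/2)q_B), q_B = (312 - (1/2)q_Y).
Solving the pair: q_Y = 340/3, q_B = 766/3.

255.33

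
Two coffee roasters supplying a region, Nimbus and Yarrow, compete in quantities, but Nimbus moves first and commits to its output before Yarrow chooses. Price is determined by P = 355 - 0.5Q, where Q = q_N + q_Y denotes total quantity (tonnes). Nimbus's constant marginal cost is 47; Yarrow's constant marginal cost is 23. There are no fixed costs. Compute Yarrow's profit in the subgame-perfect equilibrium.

18050

The follower Yarrow best-responds to any q_N: π_Y = (355 - 0.5Q)q_Y - 23q_Y.
Setting the follower's marginal profit to zero, 332 - (1/2)q_N - q_Y = 0, i.e. q_Y = (332 - (1/2)q_N).
The leader anticipates this reaction. Substituting into P = 355 - 0.5Q gives P = 189 - (1/4)q_N, so π_N = (189 - (1/4)q_N)q_N - 47q_N.
Maximising: ∂π_N/∂q_N = 142 - (1/2)q_N = 0, giving q_N = 284.
Then q_Y = (332 - (1/2)·284) = 190.
Price P = 355 - (1/2)·474 = 118.
Yarrow's profit: (118 - 23)·190 = 18050.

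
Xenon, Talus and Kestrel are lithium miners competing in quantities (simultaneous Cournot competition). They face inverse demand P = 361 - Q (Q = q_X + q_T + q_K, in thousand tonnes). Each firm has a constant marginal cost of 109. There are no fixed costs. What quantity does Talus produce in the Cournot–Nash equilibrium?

Each firm earns π_i = (361 - Q)q_i - 109q_i.
First-order condition (treating rivals' output as given): 252 - 2q_i - Σ_{j≠i} q_j = 0.
With identical firms every q_j equals q_i, so Σ_{j≠i} q_j = 2q_i and 252 = 4q_i, giving q_i = 63.

63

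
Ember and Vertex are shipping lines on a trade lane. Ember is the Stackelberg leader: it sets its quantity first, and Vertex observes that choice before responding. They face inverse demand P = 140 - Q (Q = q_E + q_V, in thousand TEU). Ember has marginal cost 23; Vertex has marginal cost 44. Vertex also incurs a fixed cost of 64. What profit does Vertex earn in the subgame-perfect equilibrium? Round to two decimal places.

Solve by backward induction. Given q_E, the follower Vertex maximises π_V = (140 - q_E - q_V)q_V - 44q_V.
Setting the follower's marginal profit to zero, 96 - q_E - 2q_V = 0, i.e. q_V = (96 - q_E)/2.
Ember substitutes q_V(q_E) into its own profit: π_E = q_E(140 - q_E - (96 - q_E)/2) - 23q_E = (92 - (1/2)q_E)q_E - 23q_E.
Maximising: ∂π_E/∂q_E = 69 - q_E = 0, giving q_E = 69.
Then q_V = (96 - 69)/2 = 27/2.
Price P = 140 - 165/2 = 115/2.
Vertex's profit: (115/2 - 44)·(27/2) - 64 = 473/4.

118.25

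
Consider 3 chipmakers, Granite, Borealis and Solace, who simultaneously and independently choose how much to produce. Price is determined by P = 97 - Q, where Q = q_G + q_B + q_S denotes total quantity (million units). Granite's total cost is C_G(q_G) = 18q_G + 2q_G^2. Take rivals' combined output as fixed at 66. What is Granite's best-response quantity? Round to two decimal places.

2.17

With rivals' combined output fixed at 66, Granite's profit is π_G = (97 - 66 - q_G)q_G - (18q_G + 2q_G²) = (31 - q_G)q_G - (18q_G + 2q_G²).
∂π_G/∂q_G = 13 - 6q_G = 0, so q_G = 13/6.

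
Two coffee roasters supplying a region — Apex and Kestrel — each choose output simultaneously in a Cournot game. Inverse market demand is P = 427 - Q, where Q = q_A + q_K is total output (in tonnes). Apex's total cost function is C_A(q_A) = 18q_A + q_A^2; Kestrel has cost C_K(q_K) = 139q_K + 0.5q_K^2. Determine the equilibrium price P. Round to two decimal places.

Apex's profit: π_A = (427 - Q)q_A - (18q_A + q_A²). Setting ∂π_A/∂q_A = 0: 409 - 4q_A - (q_K) = 0.
Kestrel's profit: π_K = (427 - Q)q_K - (139q_K + (1/2)q_K²). Setting ∂π_K/∂q_K = 0: 288 - 3q_K - (q_A) = 0.
So q_A = (409 - q_K)/4 and q_K = (288 - q_A)/3.
Solving the pair: q_A = 939/11, q_K = 743/11.
Total output Q = 1682/11, so price P = 427 - 1682/11 = 274.0909.

274.09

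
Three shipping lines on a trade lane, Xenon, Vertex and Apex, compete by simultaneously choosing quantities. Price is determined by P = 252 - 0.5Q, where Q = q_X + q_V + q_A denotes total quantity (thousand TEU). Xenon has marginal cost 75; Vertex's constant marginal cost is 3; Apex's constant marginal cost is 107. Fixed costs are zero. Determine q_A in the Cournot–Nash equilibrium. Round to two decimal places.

4.50

Xenon's profit: π_X = (252 - 0.5Q)q_X - (75q_X). Setting ∂π_X/∂q_X = 0: 177 - q_X - (1/2)(q_V + q_A) = 0.
Vertex's first-order condition: 249 - q_V - (1/2)(q_X + q_A) = 0.
Apex's profit: π_A = (252 - 0.5Q)q_A - (107q_A). Setting ∂π_A/∂q_A = 0: 145 - q_A - (1/2)(q_X + q_V) = 0.
Adding the 3 conditions: 571 − Q − Q = 0, i.e. Q = 571/2.
Back-substituting: q_X = (177 − 571/4)/(1/2) = 137/2, q_V = (249 − 571/4)/(1/2) = 425/2, q_A = (145 − 571/4)/(1/2) = 9/2.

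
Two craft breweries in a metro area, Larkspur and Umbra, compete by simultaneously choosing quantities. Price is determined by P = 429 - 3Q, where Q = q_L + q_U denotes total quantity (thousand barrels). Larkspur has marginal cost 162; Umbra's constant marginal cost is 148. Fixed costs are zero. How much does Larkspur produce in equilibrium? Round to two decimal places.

Larkspur's profit: π_L = (429 - 3Q)q_L - (162q_L). Setting ∂π_L/∂q_L = 0: 267 - 6q_L - 3(q_U) = 0.
Umbra's profit: π_U = (429 - 3Q)q_U - (148q_U). Setting ∂π_U/∂q_U = 0: 281 - 6q_U - 3(q_L) = 0.
Rearranging gives the reaction functions q_L = (267 - 3q_U)/6 and q_U = (281 - 3q_L)/6.
Solving the pair: q_L = 253/9, q_U = 295/9.

28.11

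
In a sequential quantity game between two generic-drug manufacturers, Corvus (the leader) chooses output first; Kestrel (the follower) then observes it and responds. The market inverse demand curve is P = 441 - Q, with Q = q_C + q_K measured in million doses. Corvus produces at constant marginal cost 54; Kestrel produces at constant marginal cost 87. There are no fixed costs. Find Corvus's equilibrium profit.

The follower Kestrel best-responds to any q_C: π_K = (441 - Q)q_K - 87q_K.
Setting the follower's marginal profit to zero, 354 - q_C - 2q_K = 0, i.e. q_K = (354 - q_C)/2.
The leader anticipates this reaction. Substituting into P = 441 - Q gives P = 264 - (1/2)q_C, so π_C = (264 - (1/2)q_C)q_C - 54q_C.
Leader FOC: 210 - q_C = 0, so q_C = 210.
Then q_K = (354 - 210)/2 = 72.
Price P = 441 - 282 = 159.
Corvus's profit: (159 - 54)·210 = 22050.

22050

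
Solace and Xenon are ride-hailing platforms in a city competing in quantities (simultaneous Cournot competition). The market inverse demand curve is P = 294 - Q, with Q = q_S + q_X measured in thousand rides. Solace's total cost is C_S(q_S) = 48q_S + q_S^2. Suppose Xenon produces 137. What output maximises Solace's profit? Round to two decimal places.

27.25

With the rival's output fixed at 137, Solace's profit is π_S = (294 - 137 - q_S)q_S - (48q_S + q_S²) = (157 - q_S)q_S - (48q_S + q_S²).
∂π_S/∂q_S = 109 - 4q_S = 0, so q_S = 109/4.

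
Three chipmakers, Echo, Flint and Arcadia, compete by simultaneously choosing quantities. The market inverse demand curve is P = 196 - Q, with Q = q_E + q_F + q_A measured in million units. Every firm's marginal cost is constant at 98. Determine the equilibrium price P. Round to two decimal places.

A representative firm's profit is π_i = q_i(196 - Q) - 98q_i.
Setting ∂π_i/∂q_i = 0 with rivals' quantities fixed: 98 - 2q_i - Σ_{j≠i} q_j = 0.
With identical firms every q_j equals q_i, so Σ_{j≠i} q_j = 2q_i and 98 = 4q_i, giving q_i = 49/2.
Total output Q = 147/2, so price P = 196 - 147/2 = 245/2.

122.50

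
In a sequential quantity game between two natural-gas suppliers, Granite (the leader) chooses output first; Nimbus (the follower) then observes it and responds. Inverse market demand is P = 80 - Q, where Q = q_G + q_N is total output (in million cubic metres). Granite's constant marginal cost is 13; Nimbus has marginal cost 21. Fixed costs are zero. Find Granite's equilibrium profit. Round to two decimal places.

The follower Nimbus best-responds to any q_G: π_N = (80 - Q)q_N - 21q_N.
∂π_N/∂q_N = 59 - q_G - 2q_N = 0 gives the reaction function q_N = (59 - q_G)/2.
The leader anticipates this reaction. Substituting into P = 80 - Q gives P = 101/2 - (1/2)q_G, so π_G = (101/2 - (1/2)q_G)q_G - 13q_G.
Leader FOC: 75/2 - q_G = 0, so q_G = 75/2.
Then q_N = (59 - 75/2)/2 = 43/4.
Price P = 80 - 193/4 = 127/4.
Granite's profit: (127/4 - 13)·(75/2) = 703.1250.

703.13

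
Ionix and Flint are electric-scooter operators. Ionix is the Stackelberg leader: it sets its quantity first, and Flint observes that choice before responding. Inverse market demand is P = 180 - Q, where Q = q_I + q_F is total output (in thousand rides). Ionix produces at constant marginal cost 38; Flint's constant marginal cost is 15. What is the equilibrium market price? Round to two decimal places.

67.75

The follower Flint best-responds to any q_I: π_F = (180 - Q)q_F - 15q_F.
∂π_F/∂q_F = 165 - q_I - 2q_F = 0 gives the reaction function q_F = (165 - q_I)/2.
Ionix substitutes q_F(q_I) into its own profit: π_I = q_I(180 - q_I - (165 - q_I)/2) - 38q_I = (195/2 - (1/2)q_I)q_I - 38q_I.
Leader FOC: 119/2 - q_I = 0, so q_I = 119/2.
Then q_F = (165 - 119/2)/2 = 211/4.
Total output Q = 449/4, so price P = 180 - 449/4 = 271/4.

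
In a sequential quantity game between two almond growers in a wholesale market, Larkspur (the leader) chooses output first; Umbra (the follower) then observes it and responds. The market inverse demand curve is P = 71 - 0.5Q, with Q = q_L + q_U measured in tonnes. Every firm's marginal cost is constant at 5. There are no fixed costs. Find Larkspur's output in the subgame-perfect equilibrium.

The follower Umbra best-responds to any q_L: π_U = (71 - 0.5Q)q_U - 5q_U.
Setting the follower's marginal profit to zero, 66 - (1/2)q_L - q_U = 0, i.e. q_U = (66 - (1/2)q_L).
Larkspur substitutes q_U(q_L) into its own profit: π_L = q_L(71 - (1/2)q_L - (66 - (1/2)q_L)/2) - 5q_L = (38 - (1/4)q_L)q_L - 5q_L.
Leader FOC: 33 - (1/2)q_L = 0, so q_L = 66.
Then q_U = (66 - (1/2)·66) = 33.

66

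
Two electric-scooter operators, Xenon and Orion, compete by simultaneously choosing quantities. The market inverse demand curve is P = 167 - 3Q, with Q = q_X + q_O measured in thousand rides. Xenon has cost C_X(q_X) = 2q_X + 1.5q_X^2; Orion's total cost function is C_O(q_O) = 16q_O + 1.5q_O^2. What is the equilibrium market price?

88

Xenon's profit: π_X = (167 - 3Q)q_X - (2q_X + (3/2)q_X²). Setting ∂π_X/∂q_X = 0: 165 - 9q_X - 3(q_O) = 0.
Orion's first-order condition: 151 - 9q_O - 3(q_X) = 0.
Rearranging gives the reaction functions q_X = (165 - 3q_O)/9 and q_O = (151 - 3q_X)/9.
Solving the pair: q_X = 43/3, q_O = 12.
Total output Q = 79/3, so price P = 167 - 3·(79/3) = 88.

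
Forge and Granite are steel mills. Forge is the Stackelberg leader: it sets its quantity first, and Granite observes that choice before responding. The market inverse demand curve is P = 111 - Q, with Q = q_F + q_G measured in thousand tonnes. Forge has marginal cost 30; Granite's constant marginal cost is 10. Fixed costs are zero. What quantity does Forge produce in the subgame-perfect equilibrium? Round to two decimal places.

Solve by backward induction. Given q_F, the follower Granite maximises π_G = (111 - q_F - q_G)q_G - 10q_G.
Setting the follower's marginal profit to zero, 101 - q_F - 2q_G = 0, i.e. q_G = (101 - q_F)/2.
The leader anticipates this reaction. Substituting into P = 111 - Q gives P = 121/2 - (1/2)q_F, so π_F = (121/2 - (1/2)q_F)q_F - 30q_F.
Maximising: ∂π_F/∂q_F = 61/2 - q_F = 0, giving q_F = 61/2.
Then q_G = (101 - 61/2)/2 = 141/4.

30.50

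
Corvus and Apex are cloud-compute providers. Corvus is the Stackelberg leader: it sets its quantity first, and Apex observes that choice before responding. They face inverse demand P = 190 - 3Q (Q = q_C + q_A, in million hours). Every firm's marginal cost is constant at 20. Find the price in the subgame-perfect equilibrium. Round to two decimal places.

The follower Apex best-responds to any q_C: π_A = (190 - 3Q)q_A - 20q_A.
Follower FOC: 170 - 3q_C - 6q_A = 0, so q_A(q_C) = (170 - 3q_C)/6.
The leader anticipates this reaction. Substituting into P = 190 - 3Q gives P = 105 - (3/2)q_C, so π_C = (105 - (3/2)q_C)q_C - 20q_C.
The leader's first-order condition 85 - 3q_C = 0 yields q_C = 85/3.
Then q_A = (170 - 3·(85/3))/6 = 85/6.
Total output Q = 85/2, so price P = 190 - 3·(85/2) = 125/2.

62.50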